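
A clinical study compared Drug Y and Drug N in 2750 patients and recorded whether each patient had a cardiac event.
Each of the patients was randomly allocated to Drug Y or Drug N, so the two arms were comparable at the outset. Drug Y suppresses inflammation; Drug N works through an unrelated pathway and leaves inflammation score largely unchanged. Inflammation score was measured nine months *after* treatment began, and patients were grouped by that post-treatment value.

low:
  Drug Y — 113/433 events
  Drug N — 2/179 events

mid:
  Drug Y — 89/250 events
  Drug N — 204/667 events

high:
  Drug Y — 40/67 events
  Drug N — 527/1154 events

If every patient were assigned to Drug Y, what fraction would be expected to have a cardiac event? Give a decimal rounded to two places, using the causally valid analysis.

0.32

The stratified and pooled comparisons disagree (Drug N wins within each inflammation score; Drug Y wins overall), so the answer turns on the causal role of inflammation score.
Inflammation score is recorded after the drug and is itself shifted by it — it sits on the causal path from drug to outcome. Conditioning on a mediator would strip out part of the effect we want; the pooled comparison gives the total causal effect.
So P(outcome | do(Drug Y)) is just the pooled rate for Drug Y: 242/750 = 0.323.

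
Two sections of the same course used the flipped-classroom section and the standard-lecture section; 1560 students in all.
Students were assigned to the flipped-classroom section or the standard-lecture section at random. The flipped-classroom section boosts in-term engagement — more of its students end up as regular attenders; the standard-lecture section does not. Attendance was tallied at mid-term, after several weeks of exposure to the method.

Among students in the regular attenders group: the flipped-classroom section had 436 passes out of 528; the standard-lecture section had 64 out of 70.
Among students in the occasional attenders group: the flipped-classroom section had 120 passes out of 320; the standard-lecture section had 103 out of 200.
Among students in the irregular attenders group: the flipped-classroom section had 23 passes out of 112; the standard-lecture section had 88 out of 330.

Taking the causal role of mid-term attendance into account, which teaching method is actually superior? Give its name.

the standard-lecture section is higher inside every mid-term attendance stratum but the flipped-classroom section is higher in aggregate. Whether to stratify depends on how mid-term attendance relates to the teaching method.
Mid-term attendance is downstream of the teaching method. One should not condition on a consequence of treatment, so the overall rates are the right comparison.
Pooled: the flipped-classroom section 60.3% vs the standard-lecture section 42.5%; the flipped-classroom section is higher overall.

the flipped-classroom section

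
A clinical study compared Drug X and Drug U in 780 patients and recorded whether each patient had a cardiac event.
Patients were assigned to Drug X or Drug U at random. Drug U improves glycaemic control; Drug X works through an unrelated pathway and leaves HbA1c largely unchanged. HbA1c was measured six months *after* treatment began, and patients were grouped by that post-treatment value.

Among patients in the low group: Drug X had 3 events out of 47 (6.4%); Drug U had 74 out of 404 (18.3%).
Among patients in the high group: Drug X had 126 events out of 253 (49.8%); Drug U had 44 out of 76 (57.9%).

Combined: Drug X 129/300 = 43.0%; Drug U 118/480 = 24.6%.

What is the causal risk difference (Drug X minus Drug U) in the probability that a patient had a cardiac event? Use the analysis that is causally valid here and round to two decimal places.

+0.18

The stratified and pooled comparisons disagree (Drug X wins within each HbA1c; Drug U wins overall), so the answer turns on the causal role of HbA1c.
Because the drug influences HbA1c, HbA1c is a post-treatment mediator, not a confounder. Stratifying on it would bias the estimate; the causal effect is the crude pooled difference.
The causal difference is the pooled difference: 0.430 − 0.246 = +0.184.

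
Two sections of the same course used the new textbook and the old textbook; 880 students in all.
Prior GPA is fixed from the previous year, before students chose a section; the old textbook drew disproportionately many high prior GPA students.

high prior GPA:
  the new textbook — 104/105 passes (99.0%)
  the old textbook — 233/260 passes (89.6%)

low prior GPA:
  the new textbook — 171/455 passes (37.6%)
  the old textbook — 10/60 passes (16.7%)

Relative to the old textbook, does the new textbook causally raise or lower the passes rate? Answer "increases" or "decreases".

increases

Here prior GPA band is a common cause — it drives both which teaching method a case falls under and the outcome. The crude comparison mixes populations; the stratum-specific rates are the causally relevant ones.
Within each level — high prior GPA: 99.0% vs 89.6%; low prior GPA: 37.6% vs 16.7% — the new textbook is higher every time.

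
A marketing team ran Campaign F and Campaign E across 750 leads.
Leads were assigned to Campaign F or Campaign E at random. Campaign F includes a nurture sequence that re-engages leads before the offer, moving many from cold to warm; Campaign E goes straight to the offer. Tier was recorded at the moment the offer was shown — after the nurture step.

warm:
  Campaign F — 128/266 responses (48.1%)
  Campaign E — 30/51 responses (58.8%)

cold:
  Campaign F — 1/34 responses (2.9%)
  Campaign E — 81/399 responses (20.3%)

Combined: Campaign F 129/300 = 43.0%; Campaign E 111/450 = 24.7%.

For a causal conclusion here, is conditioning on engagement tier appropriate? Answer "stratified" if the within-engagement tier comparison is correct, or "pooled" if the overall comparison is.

Campaign E is higher inside every engagement tier stratum but Campaign F is higher in aggregate. Whether to stratify depends on how engagement tier relates to the campaign.
Engagement tier is recorded after the campaign and is itself shifted by it — it sits on the causal path from campaign to outcome. Conditioning on a mediator would strip out part of the effect we want; the pooled comparison gives the total causal effect.
Pooled: Campaign F 43.0% vs Campaign E 24.7%; Campaign F is higher overall.

pooled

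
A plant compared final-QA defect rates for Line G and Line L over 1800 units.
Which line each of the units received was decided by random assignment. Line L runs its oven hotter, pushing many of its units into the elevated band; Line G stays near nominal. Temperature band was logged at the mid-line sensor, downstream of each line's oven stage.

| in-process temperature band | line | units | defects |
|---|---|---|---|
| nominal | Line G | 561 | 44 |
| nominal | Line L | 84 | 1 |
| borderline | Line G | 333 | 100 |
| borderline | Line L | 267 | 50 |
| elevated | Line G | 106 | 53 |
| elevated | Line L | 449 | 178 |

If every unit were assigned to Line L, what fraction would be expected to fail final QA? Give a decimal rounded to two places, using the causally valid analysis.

0.29

In-process temperature band lies on the pathway line → in-process temperature band → outcome, so adjusting for it blocks the indirect effect. For the total causal effect of line, use the unadjusted pooled rates.
So P(outcome | do(Line L)) is just the pooled rate for Line L: 229/800 = 0.286.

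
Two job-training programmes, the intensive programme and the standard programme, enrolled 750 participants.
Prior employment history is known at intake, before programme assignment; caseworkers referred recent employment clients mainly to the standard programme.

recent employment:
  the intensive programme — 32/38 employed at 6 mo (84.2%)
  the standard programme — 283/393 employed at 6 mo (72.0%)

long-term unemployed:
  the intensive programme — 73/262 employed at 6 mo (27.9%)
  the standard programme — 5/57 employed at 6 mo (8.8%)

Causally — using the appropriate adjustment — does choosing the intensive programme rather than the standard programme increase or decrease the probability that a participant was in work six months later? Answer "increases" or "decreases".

increases

The prior employment history-specific comparison favours the intensive programme throughout, but the pooled figures favour the standard programme. The question is whether to condition on prior employment history.
Prior employment history differs across programmes for reasons unrelated to any effect of the programme itself, and it separately predicts the outcome — a classic confounder. We must compare within prior employment history levels.
Within each level — recent employment: 84.2% vs 72.0%; long-term unemployed: 27.9% vs 8.8% — the intensive programme is higher every time.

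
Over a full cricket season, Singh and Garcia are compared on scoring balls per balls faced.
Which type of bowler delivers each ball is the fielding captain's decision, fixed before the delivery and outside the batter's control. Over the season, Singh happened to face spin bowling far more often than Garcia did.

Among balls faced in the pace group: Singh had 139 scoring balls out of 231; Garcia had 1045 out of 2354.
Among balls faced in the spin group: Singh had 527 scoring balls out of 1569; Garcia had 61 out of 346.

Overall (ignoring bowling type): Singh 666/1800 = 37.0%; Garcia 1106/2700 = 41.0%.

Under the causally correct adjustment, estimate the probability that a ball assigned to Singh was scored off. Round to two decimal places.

0.49

Since bowling type is a pre-existing factor (not a product of the player) and it affects the outcome on its own, it is a confounder. The stratified rates, not the pooled rate, identify the causal effect.
Standardising Singh to the population bowling type mix: 0.574·139/231 + 0.426·527/1569 = 0.489.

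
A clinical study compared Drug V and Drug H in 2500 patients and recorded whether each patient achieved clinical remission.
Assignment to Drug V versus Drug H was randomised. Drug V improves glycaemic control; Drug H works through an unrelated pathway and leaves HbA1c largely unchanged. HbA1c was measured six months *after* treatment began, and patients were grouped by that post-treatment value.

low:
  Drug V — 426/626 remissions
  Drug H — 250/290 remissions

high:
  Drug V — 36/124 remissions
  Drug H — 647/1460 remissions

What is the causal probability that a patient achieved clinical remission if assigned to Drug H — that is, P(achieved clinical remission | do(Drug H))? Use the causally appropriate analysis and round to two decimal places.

0.51

HbA1c lies on the pathway drug → HbA1c → outcome, so adjusting for it blocks the indirect effect. For the total causal effect of drug, use the unadjusted pooled rates.
So P(outcome | do(Drug H)) is just the pooled rate for Drug H: 897/1750 = 0.513.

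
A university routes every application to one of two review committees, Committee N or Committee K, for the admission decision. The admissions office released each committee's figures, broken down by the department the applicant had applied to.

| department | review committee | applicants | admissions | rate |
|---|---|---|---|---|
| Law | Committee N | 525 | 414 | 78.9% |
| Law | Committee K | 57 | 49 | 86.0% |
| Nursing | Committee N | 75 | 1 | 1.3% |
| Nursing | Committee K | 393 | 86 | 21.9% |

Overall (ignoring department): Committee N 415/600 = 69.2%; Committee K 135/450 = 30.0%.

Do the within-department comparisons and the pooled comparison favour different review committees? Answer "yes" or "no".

yes

Within each department level (Law 78.9% vs 86.0%; Nursing 1.3% vs 21.9%), Committee K has the higher rate every time. Pooled: 69.2% vs 30.0% — Committee N has the higher rate overall. The two comparisons disagree.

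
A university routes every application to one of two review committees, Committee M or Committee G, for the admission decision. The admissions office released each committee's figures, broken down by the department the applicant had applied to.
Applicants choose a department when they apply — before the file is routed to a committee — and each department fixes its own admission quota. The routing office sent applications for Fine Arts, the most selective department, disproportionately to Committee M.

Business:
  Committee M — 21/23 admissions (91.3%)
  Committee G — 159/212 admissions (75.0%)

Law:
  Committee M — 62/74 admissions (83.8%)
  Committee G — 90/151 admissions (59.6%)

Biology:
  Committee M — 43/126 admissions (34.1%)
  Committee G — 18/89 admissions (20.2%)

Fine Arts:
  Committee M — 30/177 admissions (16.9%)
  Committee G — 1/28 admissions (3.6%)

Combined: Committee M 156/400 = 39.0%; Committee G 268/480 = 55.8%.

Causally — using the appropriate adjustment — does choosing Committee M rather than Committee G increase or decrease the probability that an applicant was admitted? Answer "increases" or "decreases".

Since department is a pre-existing factor (not a product of the review committee) and it affects the outcome on its own, it is a confounder. The stratified rates, not the pooled rate, identify the causal effect.
Within each level — Business: 91.3% vs 75.0%; Law: 83.8% vs 59.6%; Biology: 34.1% vs 20.2%; Fine Arts: 16.9% vs 3.6% — Committee M is higher every time.

increases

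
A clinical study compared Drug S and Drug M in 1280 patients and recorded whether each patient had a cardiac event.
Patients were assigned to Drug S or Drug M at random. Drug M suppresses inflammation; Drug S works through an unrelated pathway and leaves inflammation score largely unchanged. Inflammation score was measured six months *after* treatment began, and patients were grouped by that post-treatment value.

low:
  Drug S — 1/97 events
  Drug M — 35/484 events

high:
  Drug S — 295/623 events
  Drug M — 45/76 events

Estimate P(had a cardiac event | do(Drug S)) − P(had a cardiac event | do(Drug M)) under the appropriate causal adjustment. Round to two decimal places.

+0.27

Within every inflammation score level Drug S has the lower rate, yet pooled Drug M does — Simpson's reversal.
Inflammation score is recorded after the drug and is itself shifted by it — it sits on the causal path from drug to outcome. Conditioning on a mediator would strip out part of the effect we want; the pooled comparison gives the total causal effect.
The causal difference is the pooled difference: 0.411 − 0.143 = +0.268.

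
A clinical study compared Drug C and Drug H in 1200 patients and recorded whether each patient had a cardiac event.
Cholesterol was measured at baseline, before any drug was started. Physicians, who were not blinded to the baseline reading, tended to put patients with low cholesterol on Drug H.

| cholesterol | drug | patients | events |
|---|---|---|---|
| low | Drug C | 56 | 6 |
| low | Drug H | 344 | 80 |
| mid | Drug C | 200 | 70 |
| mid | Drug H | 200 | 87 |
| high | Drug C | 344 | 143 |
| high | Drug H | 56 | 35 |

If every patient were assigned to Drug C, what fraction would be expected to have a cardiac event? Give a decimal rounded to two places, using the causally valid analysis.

0.29

Within every cholesterol level Drug C has the lower rate, yet pooled Drug H does — Simpson's reversal.
Cholesterol is set before the drug has any effect — it is not caused by the drug — and it independently drives the outcome. That makes it a confounder, so the causal comparison is within cholesterol levels.
Standardising Drug C to the population cholesterol mix: 0.333·6/56 + 0.333·70/200 + 0.333·143/344 = 0.291.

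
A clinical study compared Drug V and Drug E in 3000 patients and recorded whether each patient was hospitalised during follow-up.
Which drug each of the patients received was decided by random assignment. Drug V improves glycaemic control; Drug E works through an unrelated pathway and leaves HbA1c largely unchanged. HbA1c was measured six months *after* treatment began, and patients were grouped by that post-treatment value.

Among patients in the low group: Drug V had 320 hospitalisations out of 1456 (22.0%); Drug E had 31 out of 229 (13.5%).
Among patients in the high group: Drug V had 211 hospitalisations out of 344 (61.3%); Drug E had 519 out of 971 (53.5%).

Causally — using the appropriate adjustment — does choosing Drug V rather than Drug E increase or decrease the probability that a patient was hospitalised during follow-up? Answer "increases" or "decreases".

decreases

Stratifying would compare drugs among patients the drugs themselves sorted into HbA1c groups — a form of selection on an intermediate. The unconditioned pooled rates give the total causal effect.
Pooled: Drug V 29.5% vs Drug E 45.8%; Drug V is lower overall.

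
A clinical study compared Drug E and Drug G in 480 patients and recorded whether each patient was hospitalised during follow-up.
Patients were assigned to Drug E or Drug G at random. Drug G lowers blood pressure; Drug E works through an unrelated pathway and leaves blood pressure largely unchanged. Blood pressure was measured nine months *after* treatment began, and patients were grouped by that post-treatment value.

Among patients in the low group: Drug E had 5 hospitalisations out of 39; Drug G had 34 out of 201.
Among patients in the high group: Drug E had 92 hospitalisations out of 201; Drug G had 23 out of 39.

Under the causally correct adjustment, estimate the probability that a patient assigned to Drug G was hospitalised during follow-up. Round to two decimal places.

Within every blood pressure level Drug E has the lower rate, yet pooled Drug G does — Simpson's reversal.
Because the drug influences blood pressure, blood pressure is a post-treatment mediator, not a confounder. Stratifying on it would bias the estimate; the causal effect is the crude pooled difference.
So P(outcome | do(Drug G)) is just the pooled rate for Drug G: 57/240 = 0.237.

0.24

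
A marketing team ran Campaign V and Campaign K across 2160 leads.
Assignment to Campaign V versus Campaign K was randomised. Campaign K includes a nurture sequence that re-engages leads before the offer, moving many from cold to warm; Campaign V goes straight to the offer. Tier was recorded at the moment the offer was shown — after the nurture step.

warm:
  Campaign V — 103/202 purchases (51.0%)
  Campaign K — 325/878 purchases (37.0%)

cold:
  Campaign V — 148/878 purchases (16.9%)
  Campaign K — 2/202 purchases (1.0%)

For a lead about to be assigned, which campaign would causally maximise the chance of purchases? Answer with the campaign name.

Campaign K

Because the campaign influences engagement tier, engagement tier is a post-treatment mediator, not a confounder. Stratifying on it would bias the estimate; the causal effect is the crude pooled difference.
Pooled: Campaign V 23.2% vs Campaign K 30.3%; Campaign K is higher overall.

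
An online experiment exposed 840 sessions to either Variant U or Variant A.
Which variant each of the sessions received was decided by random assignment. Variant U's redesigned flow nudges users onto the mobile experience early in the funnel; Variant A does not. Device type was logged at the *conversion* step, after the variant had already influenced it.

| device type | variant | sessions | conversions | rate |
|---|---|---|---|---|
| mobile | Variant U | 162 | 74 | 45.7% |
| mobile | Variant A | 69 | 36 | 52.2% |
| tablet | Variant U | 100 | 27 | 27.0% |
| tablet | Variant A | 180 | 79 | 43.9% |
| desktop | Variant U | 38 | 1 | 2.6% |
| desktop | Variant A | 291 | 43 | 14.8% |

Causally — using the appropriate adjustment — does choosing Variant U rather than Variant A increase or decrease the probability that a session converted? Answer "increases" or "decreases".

increases

Stratifying would compare variants among sessions the variants themselves sorted into device type groups — a form of selection on an intermediate. The unconditioned pooled rates give the total causal effect.
Pooled: Variant U 34.0% vs Variant A 29.3%; Variant U is higher overall.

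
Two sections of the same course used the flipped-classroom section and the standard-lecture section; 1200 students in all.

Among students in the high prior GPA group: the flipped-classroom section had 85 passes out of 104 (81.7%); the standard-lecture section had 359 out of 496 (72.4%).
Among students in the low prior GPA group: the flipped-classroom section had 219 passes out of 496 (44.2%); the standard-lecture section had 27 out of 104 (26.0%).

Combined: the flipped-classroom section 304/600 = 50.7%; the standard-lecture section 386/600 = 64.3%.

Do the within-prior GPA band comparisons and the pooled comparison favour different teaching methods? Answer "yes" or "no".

yes

Within each prior GPA band level (high prior GPA 81.7% vs 72.4%; low prior GPA 44.2% vs 26.0%), the flipped-classroom section has the higher rate every time. Pooled: 50.7% vs 64.3% — the standard-lecture section has the higher rate overall. The two comparisons disagree.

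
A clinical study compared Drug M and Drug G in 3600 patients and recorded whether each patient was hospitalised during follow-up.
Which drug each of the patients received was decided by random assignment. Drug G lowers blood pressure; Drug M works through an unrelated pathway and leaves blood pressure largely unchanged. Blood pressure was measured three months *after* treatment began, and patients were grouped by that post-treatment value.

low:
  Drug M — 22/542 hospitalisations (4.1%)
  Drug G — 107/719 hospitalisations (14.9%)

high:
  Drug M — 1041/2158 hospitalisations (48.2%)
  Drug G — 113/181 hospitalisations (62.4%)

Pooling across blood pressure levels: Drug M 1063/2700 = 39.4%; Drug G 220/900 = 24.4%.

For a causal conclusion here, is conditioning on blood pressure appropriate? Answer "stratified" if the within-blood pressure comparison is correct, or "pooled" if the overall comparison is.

Drug M is lower inside every blood pressure stratum but Drug G is lower in aggregate. Whether to stratify depends on how blood pressure relates to the drug.
Blood pressure is downstream of the drug. One should not condition on a consequence of treatment, so the overall rates are the right comparison.
Pooled: Drug M 39.4% vs Drug G 24.4%; Drug G is lower overall.

pooled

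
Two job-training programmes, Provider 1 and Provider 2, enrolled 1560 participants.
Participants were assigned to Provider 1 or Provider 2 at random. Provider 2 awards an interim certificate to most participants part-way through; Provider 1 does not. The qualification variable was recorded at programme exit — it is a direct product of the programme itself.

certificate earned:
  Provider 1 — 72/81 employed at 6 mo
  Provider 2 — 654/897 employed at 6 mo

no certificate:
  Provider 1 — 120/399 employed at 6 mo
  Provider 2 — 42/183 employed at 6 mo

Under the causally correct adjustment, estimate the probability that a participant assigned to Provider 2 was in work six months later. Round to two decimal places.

The qualification attained during the programme-specific comparison favours Provider 1 throughout, but the pooled figures favour Provider 2. The question is whether to condition on qualification attained during the programme.
Qualification attained during the programme is downstream of the programme. One should not condition on a consequence of treatment, so the overall rates are the right comparison.
So P(outcome | do(Provider 2)) is just the pooled rate for Provider 2: 696/1080 = 0.644.

0.64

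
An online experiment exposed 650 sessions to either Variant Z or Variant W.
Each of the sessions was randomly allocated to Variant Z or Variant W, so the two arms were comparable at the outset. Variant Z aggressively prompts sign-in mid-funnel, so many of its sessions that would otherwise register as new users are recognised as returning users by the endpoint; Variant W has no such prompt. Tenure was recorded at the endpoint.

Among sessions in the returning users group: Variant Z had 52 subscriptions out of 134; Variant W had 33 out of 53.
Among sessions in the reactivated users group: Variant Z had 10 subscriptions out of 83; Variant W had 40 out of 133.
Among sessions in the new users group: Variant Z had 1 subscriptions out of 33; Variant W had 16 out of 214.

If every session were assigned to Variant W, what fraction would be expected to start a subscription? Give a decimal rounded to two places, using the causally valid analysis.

0.22

Within every user tenure level Variant W has the higher rate, yet pooled Variant Z does — Simpson's reversal.
User tenure lies on the pathway variant → user tenure → outcome, so adjusting for it blocks the indirect effect. For the total causal effect of variant, use the unadjusted pooled rates.
So P(outcome | do(Variant W)) is just the pooled rate for Variant W: 89/400 = 0.223.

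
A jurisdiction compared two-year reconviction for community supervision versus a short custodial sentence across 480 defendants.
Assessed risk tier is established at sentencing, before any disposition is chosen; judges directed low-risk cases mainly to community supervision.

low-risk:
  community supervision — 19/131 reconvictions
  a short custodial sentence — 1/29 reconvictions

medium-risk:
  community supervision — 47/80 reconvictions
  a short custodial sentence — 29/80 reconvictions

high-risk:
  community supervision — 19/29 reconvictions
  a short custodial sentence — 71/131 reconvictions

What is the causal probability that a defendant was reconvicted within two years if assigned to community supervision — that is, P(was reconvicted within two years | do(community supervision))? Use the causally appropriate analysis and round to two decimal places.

0.46

The stratified and pooled comparisons disagree (a short custodial sentence wins within each assessed risk tier; community supervision wins overall), so the answer turns on the causal role of assessed risk tier.
Assessed risk tier differs across dispositions for reasons unrelated to any effect of the disposition itself, and it separately predicts the outcome — a classic confounder. We must compare within assessed risk tier levels.
Standardising community supervision to the population assessed risk tier mix: 0.333·19/131 + 0.333·47/80 + 0.333·19/29 = 0.463.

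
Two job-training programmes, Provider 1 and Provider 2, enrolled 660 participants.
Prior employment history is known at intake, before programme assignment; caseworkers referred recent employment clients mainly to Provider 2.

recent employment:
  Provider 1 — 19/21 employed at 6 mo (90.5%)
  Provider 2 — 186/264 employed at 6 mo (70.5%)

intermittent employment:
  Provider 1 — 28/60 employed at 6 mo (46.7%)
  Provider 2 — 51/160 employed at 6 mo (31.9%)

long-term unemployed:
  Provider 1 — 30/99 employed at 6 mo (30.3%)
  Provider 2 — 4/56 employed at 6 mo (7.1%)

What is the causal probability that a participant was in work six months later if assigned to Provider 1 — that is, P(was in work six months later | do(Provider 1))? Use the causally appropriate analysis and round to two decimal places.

0.62

Within every prior employment history level Provider 1 has the higher rate, yet pooled Provider 2 does — Simpson's reversal.
The imbalance in prior employment history arose from how participants were allocated, not from anything the programme did; and prior employment history independently affects the outcome. The pooled gap is confounded — condition on prior employment history.
Standardising Provider 1 to the population prior employment history mix: 0.432·19/21 + 0.333·28/60 + 0.235·30/99 = 0.617.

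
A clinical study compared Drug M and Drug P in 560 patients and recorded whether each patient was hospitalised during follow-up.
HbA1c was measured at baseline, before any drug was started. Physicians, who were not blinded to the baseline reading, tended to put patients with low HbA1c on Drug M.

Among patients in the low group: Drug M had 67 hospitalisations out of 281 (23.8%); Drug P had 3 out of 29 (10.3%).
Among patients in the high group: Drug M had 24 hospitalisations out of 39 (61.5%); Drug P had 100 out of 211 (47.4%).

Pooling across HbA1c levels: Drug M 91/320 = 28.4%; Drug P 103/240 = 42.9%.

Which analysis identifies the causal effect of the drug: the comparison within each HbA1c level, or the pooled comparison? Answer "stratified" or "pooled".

Here HbA1c is a common cause — it drives both which drug a case falls under and the outcome. The crude comparison mixes populations; the stratum-specific rates are the causally relevant ones.
Within each level — low: 23.8% vs 10.3%; high: 61.5% vs 47.4% — Drug P is lower every time.

stratified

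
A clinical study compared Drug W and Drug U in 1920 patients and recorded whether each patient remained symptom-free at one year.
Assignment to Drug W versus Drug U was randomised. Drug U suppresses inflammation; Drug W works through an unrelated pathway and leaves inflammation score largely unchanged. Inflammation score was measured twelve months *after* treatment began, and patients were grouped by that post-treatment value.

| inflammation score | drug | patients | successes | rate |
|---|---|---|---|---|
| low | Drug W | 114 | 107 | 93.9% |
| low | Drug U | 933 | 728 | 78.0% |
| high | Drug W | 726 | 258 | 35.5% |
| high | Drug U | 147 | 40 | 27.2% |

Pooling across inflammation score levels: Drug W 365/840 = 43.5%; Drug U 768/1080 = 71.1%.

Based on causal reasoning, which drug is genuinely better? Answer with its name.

Drug U

Stratifying would compare drugs among patients the drugs themselves sorted into inflammation score groups — a form of selection on an intermediate. The unconditioned pooled rates give the total causal effect.
Pooled: Drug W 43.5% vs Drug U 71.1%; Drug U is higher overall.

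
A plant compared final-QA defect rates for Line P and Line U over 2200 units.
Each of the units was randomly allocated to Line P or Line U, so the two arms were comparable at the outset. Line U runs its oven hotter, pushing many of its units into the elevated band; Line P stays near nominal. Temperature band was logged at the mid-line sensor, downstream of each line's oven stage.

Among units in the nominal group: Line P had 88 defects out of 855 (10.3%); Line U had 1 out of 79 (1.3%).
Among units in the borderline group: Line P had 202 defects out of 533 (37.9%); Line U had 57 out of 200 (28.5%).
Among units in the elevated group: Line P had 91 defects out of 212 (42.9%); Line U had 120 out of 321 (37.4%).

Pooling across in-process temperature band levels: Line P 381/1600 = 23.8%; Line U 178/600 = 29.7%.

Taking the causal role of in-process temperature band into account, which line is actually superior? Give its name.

Line P

Line U is lower inside every in-process temperature band stratum but Line P is lower in aggregate. Whether to stratify depends on how in-process temperature band relates to the line.
In-process temperature band lies on the pathway line → in-process temperature band → outcome, so adjusting for it blocks the indirect effect. For the total causal effect of line, use the unadjusted pooled rates.
Pooled: Line P 23.8% vs Line U 29.7%; Line P is lower overall.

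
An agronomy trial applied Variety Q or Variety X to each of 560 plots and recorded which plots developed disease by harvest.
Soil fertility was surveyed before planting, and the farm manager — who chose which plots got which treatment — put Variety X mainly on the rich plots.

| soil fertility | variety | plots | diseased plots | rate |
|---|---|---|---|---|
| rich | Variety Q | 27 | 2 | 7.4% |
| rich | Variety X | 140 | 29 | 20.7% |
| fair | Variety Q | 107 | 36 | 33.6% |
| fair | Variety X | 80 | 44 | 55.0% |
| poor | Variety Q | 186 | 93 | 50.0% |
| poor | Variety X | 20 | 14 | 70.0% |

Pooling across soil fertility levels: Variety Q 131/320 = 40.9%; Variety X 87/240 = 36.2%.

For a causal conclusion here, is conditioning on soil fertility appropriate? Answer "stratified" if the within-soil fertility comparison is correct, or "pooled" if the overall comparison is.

Soil fertility differs across varietys for reasons unrelated to any effect of the variety itself, and it separately predicts the outcome — a classic confounder. We must compare within soil fertility levels.
Within each level — rich: 7.4% vs 20.7%; fair: 33.6% vs 55.0%; poor: 50.0% vs 70.0% — Variety Q is lower every time.

stratified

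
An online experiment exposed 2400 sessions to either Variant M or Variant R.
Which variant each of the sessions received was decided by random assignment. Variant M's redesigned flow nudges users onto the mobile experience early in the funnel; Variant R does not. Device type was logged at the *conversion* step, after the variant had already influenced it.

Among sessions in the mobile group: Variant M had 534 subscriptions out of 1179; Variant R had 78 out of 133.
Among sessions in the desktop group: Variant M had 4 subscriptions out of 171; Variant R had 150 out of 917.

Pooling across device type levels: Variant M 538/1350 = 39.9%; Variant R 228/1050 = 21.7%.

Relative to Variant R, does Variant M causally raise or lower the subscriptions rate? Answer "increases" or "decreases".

increases

Device type is recorded after the variant and is itself shifted by it — it sits on the causal path from variant to outcome. Conditioning on a mediator would strip out part of the effect we want; the pooled comparison gives the total causal effect.
Pooled: Variant M 39.9% vs Variant R 21.7%; Variant M is higher overall.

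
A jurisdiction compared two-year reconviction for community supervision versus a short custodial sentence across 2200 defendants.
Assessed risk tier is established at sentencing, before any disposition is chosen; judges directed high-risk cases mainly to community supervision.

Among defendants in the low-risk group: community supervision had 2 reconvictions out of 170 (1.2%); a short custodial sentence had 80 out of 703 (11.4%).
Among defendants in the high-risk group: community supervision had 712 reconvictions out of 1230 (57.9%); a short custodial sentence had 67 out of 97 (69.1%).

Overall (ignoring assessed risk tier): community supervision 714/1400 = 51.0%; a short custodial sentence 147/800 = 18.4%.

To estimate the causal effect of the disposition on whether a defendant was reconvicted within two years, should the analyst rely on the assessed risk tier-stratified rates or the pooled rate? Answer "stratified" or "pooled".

The stratified and pooled comparisons disagree (community supervision wins within each assessed risk tier; a short custodial sentence wins overall), so the answer turns on the causal role of assessed risk tier.
Assessed risk tier satisfies the back-door criterion: it is not a descendant of the disposition, and it blocks the spurious path from disposition to outcome. Adjusting for it (i.e., using the within-assessed risk tier rates) gives the causal effect.
Within each level — low-risk: 1.2% vs 11.4%; high-risk: 57.9% vs 69.1% — community supervision is lower every time.

stratified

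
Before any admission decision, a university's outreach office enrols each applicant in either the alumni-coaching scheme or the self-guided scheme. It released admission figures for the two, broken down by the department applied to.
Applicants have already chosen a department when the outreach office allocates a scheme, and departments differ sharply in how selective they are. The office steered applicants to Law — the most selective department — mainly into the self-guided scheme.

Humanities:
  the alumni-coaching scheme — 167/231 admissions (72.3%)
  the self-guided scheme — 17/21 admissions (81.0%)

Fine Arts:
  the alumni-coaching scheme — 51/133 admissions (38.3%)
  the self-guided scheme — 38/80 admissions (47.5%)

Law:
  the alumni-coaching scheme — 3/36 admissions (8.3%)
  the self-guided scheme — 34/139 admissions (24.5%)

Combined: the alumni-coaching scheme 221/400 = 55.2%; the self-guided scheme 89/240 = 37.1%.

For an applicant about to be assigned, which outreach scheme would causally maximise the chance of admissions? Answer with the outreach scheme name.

Department is set before the outreach scheme has any effect — it is not caused by the outreach scheme — and it independently drives the outcome. That makes it a confounder, so the causal comparison is within department levels.
Within each level — Humanities: 72.3% vs 81.0%; Fine Arts: 38.3% vs 47.5%; Law: 8.3% vs 24.5% — the self-guided scheme is higher every time.

the self-guided scheme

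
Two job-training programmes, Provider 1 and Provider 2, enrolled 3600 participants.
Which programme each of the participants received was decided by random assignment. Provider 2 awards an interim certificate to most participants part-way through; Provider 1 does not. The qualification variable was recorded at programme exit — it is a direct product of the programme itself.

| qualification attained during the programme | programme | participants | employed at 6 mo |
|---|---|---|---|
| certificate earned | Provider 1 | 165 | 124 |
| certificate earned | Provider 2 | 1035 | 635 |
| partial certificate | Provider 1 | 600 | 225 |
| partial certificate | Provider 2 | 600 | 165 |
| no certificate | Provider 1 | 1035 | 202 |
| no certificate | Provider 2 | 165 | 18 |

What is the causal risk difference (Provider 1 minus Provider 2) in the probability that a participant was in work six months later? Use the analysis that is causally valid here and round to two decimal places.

Qualification attained during the programme here is a post-treatment variable shaped by the programme; conditioning on it would introduce bias rather than remove it. The overall comparison is the causal one.
The causal difference is the pooled difference: 0.306 − 0.454 = -0.148.

-0.15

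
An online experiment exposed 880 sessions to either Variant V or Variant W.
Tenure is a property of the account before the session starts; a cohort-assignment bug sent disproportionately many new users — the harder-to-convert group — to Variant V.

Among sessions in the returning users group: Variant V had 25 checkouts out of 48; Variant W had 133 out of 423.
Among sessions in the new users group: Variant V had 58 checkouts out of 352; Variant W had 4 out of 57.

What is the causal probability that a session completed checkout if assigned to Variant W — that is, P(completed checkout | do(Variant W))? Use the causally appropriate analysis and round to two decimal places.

Variant V is higher inside every user tenure stratum but Variant W is higher in aggregate. Whether to stratify depends on how user tenure relates to the variant.
User tenure differs across variants for reasons unrelated to any effect of the variant itself, and it separately predicts the outcome — a classic confounder. We must compare within user tenure levels.
Standardising Variant W to the population user tenure mix: 0.535·133/423 + 0.465·4/57 = 0.201.

0.20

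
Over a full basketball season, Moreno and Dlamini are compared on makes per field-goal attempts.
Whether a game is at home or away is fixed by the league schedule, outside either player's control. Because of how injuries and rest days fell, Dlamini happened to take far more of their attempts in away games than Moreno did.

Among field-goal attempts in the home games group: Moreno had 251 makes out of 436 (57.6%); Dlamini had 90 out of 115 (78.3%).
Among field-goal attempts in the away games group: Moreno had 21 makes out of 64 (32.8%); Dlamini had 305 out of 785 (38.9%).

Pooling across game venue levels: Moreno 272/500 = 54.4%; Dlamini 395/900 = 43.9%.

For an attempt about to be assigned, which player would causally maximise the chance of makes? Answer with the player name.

Dlamini

The game venue-specific comparison favours Dlamini throughout, but the pooled figures favour Moreno. The question is whether to condition on game venue.
Here game venue is a common cause — it drives both which player a case falls under and the outcome. The crude comparison mixes populations; the stratum-specific rates are the causally relevant ones.
Within each level — home games: 57.6% vs 78.3%; away games: 32.8% vs 38.9% — Dlamini is higher every time.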